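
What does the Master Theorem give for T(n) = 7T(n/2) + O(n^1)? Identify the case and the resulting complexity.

Master Theorem for T(n) = 7T(n/2) + O(n^1):

a = 7, b = 2, c = 1
log_b(a) = log_2(7) = 2.8074

Case 1: c = 1 < log_2(7) = 2.8074
T(n) = O(n^(log_2 7))

For T(n) = 7T(n/2) + O(n^1): log_2(7) = 2.8074. This is Case 1 of the Master Theorem (c < log_b(a), work dominated by leaves), giving O(n^(log_2 7)).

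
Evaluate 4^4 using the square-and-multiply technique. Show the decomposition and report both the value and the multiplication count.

Computing 4^4 by squaring (build up from 4^1; each line after the first costs one multiplication):

4^1 = 4
4^2 = (4^1)^2 = 4^2 = 16
4^4 = (4^2)^2 = 16^2 = 256

Result: 256
Multiplications needed: 2 (2 lines after 4^1)

4^4 = 256. Using exponentiation by squaring, this requires 2 multiplications. The key idea: if the exponent is even, square the half-power; if odd, multiply by the base once.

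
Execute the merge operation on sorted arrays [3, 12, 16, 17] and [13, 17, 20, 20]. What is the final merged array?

Merging process:

Compare 3 vs 13: take 3 from left. Merged: [3]
Compare 12 vs 13: take 12 from left. Merged: [3, 12]
Compare 16 vs 13: take 13 from right. Merged: [3, 12, 13]
Compare 16 vs 17: take 16 from left. Merged: [3, 12, 13, 16]
Compare 17 vs 17: take 17 from left. Merged: [3, 12, 13, 16, 17]
Append remaining from right: [17, 20, 20]. Merged: [3, 12, 13, 16, 17, 17, 20, 20]

Final merged array: [3, 12, 13, 16, 17, 17, 20, 20]
Total comparisons: 5

The merged array is [3, 12, 13, 16, 17, 17, 20, 20], requiring 5 comparisons. The merge step runs in O(n) time where n is the total number of elements.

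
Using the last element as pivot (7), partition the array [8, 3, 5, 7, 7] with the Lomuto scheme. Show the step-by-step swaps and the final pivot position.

Lomuto partition with pivot = 7:

Initial array: [8, 3, 5, 7, 7]

arr[0]=8 > 7: no swap
arr[1]=3 <= 7: swap with position 0, array becomes [3, 8, 5, 7, 7]
arr[2]=5 <= 7: swap with position 1, array becomes [3, 5, 8, 7, 7]
arr[3]=7 <= 7: swap with position 2, array becomes [3, 5, 7, 8, 7]

Place pivot at position 3: [3, 5, 7, 7, 8]
Pivot position: 3

After partitioning with pivot 7, the array becomes [3, 5, 7, 7, 8]. The pivot is placed at index 3. All elements to the left of the pivot are <= 7, and all elements to the right are > 7.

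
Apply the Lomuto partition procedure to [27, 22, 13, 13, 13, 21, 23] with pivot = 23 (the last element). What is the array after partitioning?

Lomuto partition with pivot = 23:

Initial array: [27, 22, 13, 13, 13, 21, 23]

arr[0]=27 > 23: no swap
arr[1]=22 <= 23: swap with position 0, array becomes [22, 27, 13, 13, 13, 21, 23]
arr[2]=13 <= 23: swap with position 1, array becomes [22, 13, 27, 13, 13, 21, 23]
arr[3]=13 <= 23: swap with position 2, array becomes [22, 13, 13, 27, 13, 21, 23]
arr[4]=13 <= 23: swap with position 3, array becomes [22, 13, 13, 13, 27, 21, 23]
arr[5]=21 <= 23: swap with position 4, array becomes [22, 13, 13, 13, 21, 27, 23]

Place pivot at position 5: [22, 13, 13, 13, 21, 23, 27]
Pivot position: 5

After partitioning with pivot 23, the array becomes [22, 13, 13, 13, 21, 23, 27]. The pivot is placed at index 5. All elements to the left of the pivot are <= 23, and all elements to the right are > 23.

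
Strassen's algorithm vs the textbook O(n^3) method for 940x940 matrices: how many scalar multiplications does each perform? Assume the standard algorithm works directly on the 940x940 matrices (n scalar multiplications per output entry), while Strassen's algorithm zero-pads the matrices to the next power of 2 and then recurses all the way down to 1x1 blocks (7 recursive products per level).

Matrix multiplication for 940x940 matrices:

Strassen's algorithm requires power-of-2 dimensions. Pad 940x940 to 1024x1024 (next power of 2).

Standard algorithm: 940^3 = 830584000 multiplications
Strassen's algorithm: 7^(log2(1024)) = 7^10 = 282475249 multiplications
Savings: 830584000 - 282475249 = 548108751 multiplications

Standard: 830584000 multiplications (940^3). Strassen: 282475249 multiplications (7^10, after padding to 1024x1024). Strassen reduces 8 recursive multiplications to 7 at each level.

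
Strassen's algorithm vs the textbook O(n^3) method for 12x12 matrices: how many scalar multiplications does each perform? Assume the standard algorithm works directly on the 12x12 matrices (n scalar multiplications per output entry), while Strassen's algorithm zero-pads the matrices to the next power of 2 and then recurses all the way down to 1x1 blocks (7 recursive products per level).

Matrix multiplication for 12x12 matrices:

Strassen's algorithm requires power-of-2 dimensions. Pad 12x12 to 16x16 (next power of 2).

Standard algorithm: 12^3 = 1728 multiplications
Strassen's algorithm: 7^(log2(16)) = 7^4 = 2401 multiplications
Difference: 1728 - 2401 = -673 (Strassen uses MORE here due to padding overhead — for small or just-over-power-of-2 n, padding can outweigh the per-level savings)

Standard: 1728 multiplications (12^3). Strassen: 2401 multiplications (7^4, after padding to 16x16). Strassen reduces 8 recursive multiplications to 7 at each level.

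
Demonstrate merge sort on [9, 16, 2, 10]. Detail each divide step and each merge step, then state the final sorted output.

Merge sort trace:

Split: [9, 16, 2, 10] -> [9, 16] and [2, 10]
  Split: [9, 16] -> [9] and [16]
  Merge: [9] + [16] -> [9, 16]
  Split: [2, 10] -> [2] and [10]
  Merge: [2] + [10] -> [2, 10]
Merge: [9, 16] + [2, 10] -> [2, 9, 10, 16]

Final sorted array: [2, 9, 10, 16]

The merge sort proceeds by recursively splitting the array and merging sorted halves.
After all merges, the sorted array is [2, 9, 10, 16].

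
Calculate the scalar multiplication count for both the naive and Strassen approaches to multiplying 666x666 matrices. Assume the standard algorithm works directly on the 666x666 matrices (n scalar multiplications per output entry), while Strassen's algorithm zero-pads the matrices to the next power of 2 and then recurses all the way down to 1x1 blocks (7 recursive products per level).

Matrix multiplication for 666x666 matrices:

Strassen's algorithm requires power-of-2 dimensions. Pad 666x666 to 1024x1024 (next power of 2).

Standard algorithm: 666^3 = 295408296 multiplications
Strassen's algorithm: 7^(log2(1024)) = 7^10 = 282475249 multiplications
Savings: 295408296 - 282475249 = 12933047 multiplications

Standard: 295408296 multiplications (666^3). Strassen: 282475249 multiplications (7^10, after padding to 1024x1024). Strassen reduces 8 recursive multiplications to 7 at each level.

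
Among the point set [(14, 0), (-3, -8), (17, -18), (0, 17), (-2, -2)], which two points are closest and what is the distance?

Computing all pairwise distances among 5 points:

d((14, 0), (-3, -8)) = 18.7883
d((14, 0), (17, -18)) = 18.2483
d((14, 0), (0, 17)) = 22.0227
d((14, 0), (-2, -2)) = 16.1245
d((-3, -8), (17, -18)) = 22.3607
d((-3, -8), (0, 17)) = 25.1794
d((-3, -8), (-2, -2)) = 6.0828 <-- minimum
d((17, -18), (0, 17)) = 38.9102
d((17, -18), (-2, -2)) = 24.8395
d((0, 17), (-2, -2)) = 19.105

Closest pair: (-3, -8) and (-2, -2) with distance 6.0828

The closest pair is (-3, -8) and (-2, -2) with Euclidean distance 6.0828. For 5 points, brute-force pairwise comparison is shown above. For large n, the divide-and-conquer algorithm (sort by x, recurse on halves, check the dividing strip) achieves O(n log n).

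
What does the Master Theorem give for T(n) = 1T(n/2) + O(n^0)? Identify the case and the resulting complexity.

Master Theorem for T(n) = 1T(n/2) + O(n^0):

a = 1, b = 2, c = 0
log_b(a) = log_2(1) = 0.0000

Case 2: c = 0 = log_2(1) = 0.0000
T(n) = O(n^0 log n) = O(log n)

For T(n) = 1T(n/2) + O(n^0): log_2(1) = 0.0000. This is Case 2 of the Master Theorem (c = log_b(a), equal work at all levels), giving O(log n).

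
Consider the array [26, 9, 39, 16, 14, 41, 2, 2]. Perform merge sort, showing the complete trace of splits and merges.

Merge sort trace:

Split: [26, 9, 39, 16, 14, 41, 2, 2] -> [26, 9, 39, 16] and [14, 41, 2, 2]
  Split: [26, 9, 39, 16] -> [26, 9] and [39, 16]
    Split: [26, 9] -> [26] and [9]
    Merge: [26] + [9] -> [9, 26]
    Split: [39, 16] -> [39] and [16]
    Merge: [39] + [16] -> [16, 39]
  Merge: [9, 26] + [16, 39] -> [9, 16, 26, 39]
  Split: [14, 41, 2, 2] -> [14, 41] and [2, 2]
    Split: [14, 41] -> [14] and [41]
    Merge: [14] + [41] -> [14, 41]
    Split: [2, 2] -> [2] and [2]
    Merge: [2] + [2] -> [2, 2]
  Merge: [14, 41] + [2, 2] -> [2, 2, 14, 41]
Merge: [9, 16, 26, 39] + [2, 2, 14, 41] -> [2, 2, 9, 14, 16, 26, 39, 41]

Final sorted array: [2, 2, 9, 14, 16, 26, 39, 41]

The merge sort proceeds by recursively splitting the array and merging sorted halves.
After all merges, the sorted array is [2, 2, 9, 14, 16, 26, 39, 41].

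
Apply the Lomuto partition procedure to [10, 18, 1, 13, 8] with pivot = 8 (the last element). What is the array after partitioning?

Lomuto partition with pivot = 8:

Initial array: [10, 18, 1, 13, 8]

arr[0]=10 > 8: no swap
arr[1]=18 > 8: no swap
arr[2]=1 <= 8: swap with position 0, array becomes [1, 18, 10, 13, 8]
arr[3]=13 > 8: no swap

Place pivot at position 1: [1, 8, 10, 13, 18]
Pivot position: 1

After partitioning with pivot 8, the array becomes [1, 8, 10, 13, 18]. The pivot is placed at index 1. All elements to the left of the pivot are <= 8, and all elements to the right are > 8.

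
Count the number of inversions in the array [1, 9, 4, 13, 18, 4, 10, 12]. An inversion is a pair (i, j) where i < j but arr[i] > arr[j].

Finding inversions in [1, 9, 4, 13, 18, 4, 10, 12]:

(1, 2): arr[1]=9 > arr[2]=4
(1, 5): arr[1]=9 > arr[5]=4
(3, 5): arr[3]=13 > arr[5]=4
(3, 6): arr[3]=13 > arr[6]=10
(3, 7): arr[3]=13 > arr[7]=12
(4, 5): arr[4]=18 > arr[5]=4
(4, 6): arr[4]=18 > arr[6]=10
(4, 7): arr[4]=18 > arr[7]=12

Total inversions: 8

The array has 8 inversion(s): (1,2), (1,5), (3,5), (3,6), (3,7), (4,5), (4,6), (4,7). Each pair (i,j) satisfies i < j and arr[i] > arr[j].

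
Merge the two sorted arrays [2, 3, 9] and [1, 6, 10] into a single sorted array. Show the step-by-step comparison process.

Merging process:

Compare 2 vs 1: take 1 from right. Merged: [1]
Compare 2 vs 6: take 2 from left. Merged: [1, 2]
Compare 3 vs 6: take 3 from left. Merged: [1, 2, 3]
Compare 9 vs 6: take 6 from right. Merged: [1, 2, 3, 6]
Compare 9 vs 10: take 9 from left. Merged: [1, 2, 3, 6, 9]
Append remaining from right: [10]. Merged: [1, 2, 3, 6, 9, 10]

Final merged array: [1, 2, 3, 6, 9, 10]
Total comparisons: 5

The merged array is [1, 2, 3, 6, 9, 10], requiring 5 comparisons. The merge step runs in O(n) time where n is the total number of elements.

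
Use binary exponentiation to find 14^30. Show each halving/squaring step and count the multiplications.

Computing 14^30 by squaring (build up from 14^1; each line after the first costs one multiplication):

14^1 = 14
14^2 = (14^1)^2 = 14^2 = 196
14^3 = 14 * 14^2 = 14 * 196 = 2744
14^6 = (14^3)^2 = 2744^2 = 7529536
14^7 = 14 * 14^6 = 14 * 7529536 = 105413504
14^14 = (14^7)^2 = 105413504^2 = 11112006825558016
14^15 = 14 * 14^14 = 14 * 11112006825558016 = 155568095557812224
14^30 = (14^15)^2 = 155568095557812224^2 = 24201432355484595421941037243826176

Result: 24201432355484595421941037243826176
Multiplications needed: 7 (7 lines after 14^1)

14^30 = 24201432355484595421941037243826176. Using exponentiation by squaring, this requires 7 multiplications. The key idea: if the exponent is even, square the half-power; if odd, multiply by the base once.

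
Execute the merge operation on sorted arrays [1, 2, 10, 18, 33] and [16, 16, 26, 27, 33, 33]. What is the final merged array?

Merging process:

Compare 1 vs 16: take 1 from left. Merged: [1]
Compare 2 vs 16: take 2 from left. Merged: [1, 2]
Compare 10 vs 16: take 10 from left. Merged: [1, 2, 10]
Compare 18 vs 16: take 16 from right. Merged: [1, 2, 10, 16]
Compare 18 vs 16: take 16 from right. Merged: [1, 2, 10, 16, 16]
Compare 18 vs 26: take 18 from left. Merged: [1, 2, 10, 16, 16, 18]
Compare 33 vs 26: take 26 from right. Merged: [1, 2, 10, 16, 16, 18, 26]
Compare 33 vs 27: take 27 from right. Merged: [1, 2, 10, 16, 16, 18, 26, 27]
Compare 33 vs 33: take 33 from left. Merged: [1, 2, 10, 16, 16, 18, 26, 27, 33]
Append remaining from right: [33, 33]. Merged: [1, 2, 10, 16, 16, 18, 26, 27, 33, 33, 33]

Final merged array: [1, 2, 10, 16, 16, 18, 26, 27, 33, 33, 33]
Total comparisons: 9

The merged array is [1, 2, 10, 16, 16, 18, 26, 27, 33, 33, 33], requiring 9 comparisons. The merge step runs in O(n) time where n is the total number of elements.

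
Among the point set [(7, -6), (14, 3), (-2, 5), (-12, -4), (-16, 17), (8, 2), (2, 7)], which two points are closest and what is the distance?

Computing all pairwise distances among 7 points:

d((7, -6), (14, 3)) = 11.4018
d((7, -6), (-2, 5)) = 14.2127
d((7, -6), (-12, -4)) = 19.105
d((7, -6), (-16, 17)) = 32.5269
d((7, -6), (8, 2)) = 8.0623
d((7, -6), (2, 7)) = 13.9284
d((14, 3), (-2, 5)) = 16.1245
d((14, 3), (-12, -4)) = 26.9258
d((14, 3), (-16, 17)) = 33.1059
d((14, 3), (8, 2)) = 6.0828
d((14, 3), (2, 7)) = 12.6491
d((-2, 5), (-12, -4)) = 13.4536
d((-2, 5), (-16, 17)) = 18.4391
d((-2, 5), (8, 2)) = 10.4403
d((-2, 5), (2, 7)) = 4.4721 <-- minimum
d((-12, -4), (-16, 17)) = 21.3776
d((-12, -4), (8, 2)) = 20.8806
d((-12, -4), (2, 7)) = 17.8045
d((-16, 17), (8, 2)) = 28.3019
d((-16, 17), (2, 7)) = 20.5913
d((8, 2), (2, 7)) = 7.8102

Closest pair: (-2, 5) and (2, 7) with distance 4.4721

The closest pair is (-2, 5) and (2, 7) with Euclidean distance 4.4721. For 7 points, brute-force pairwise comparison is shown above. For large n, the divide-and-conquer algorithm (sort by x, recurse on halves, check the dividing strip) achieves O(n log n).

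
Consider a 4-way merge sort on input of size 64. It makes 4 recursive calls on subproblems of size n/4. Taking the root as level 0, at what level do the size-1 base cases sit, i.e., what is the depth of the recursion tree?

For divide and conquer with division factor 4:

Problem sizes at each level:
Level 0: 64
Level 1: 16
Level 2: 4
Level 3: 1

The root is level 0 and the size-1 base case is level 3 (the tree spans levels 0 through 3, i.e. 4 levels counting the root), so the depth is the number of divisions: log_4(64) = 3

The recursion tree depth is log_4(64) = 3. At each level, the problem size is divided by 4, so it takes 3 divisions to reduce to a base case of size 1. The algorithm makes 4 recursive calls at each level.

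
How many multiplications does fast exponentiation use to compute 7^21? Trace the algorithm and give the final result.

Computing 7^21 by squaring (build up from 7^1; each line after the first costs one multiplication):

7^1 = 7
7^2 = (7^1)^2 = 7^2 = 49
7^4 = (7^2)^2 = 49^2 = 2401
7^5 = 7 * 7^4 = 7 * 2401 = 16807
7^10 = (7^5)^2 = 16807^2 = 282475249
7^20 = (7^10)^2 = 282475249^2 = 79792266297612001
7^21 = 7 * 7^20 = 7 * 79792266297612001 = 558545864083284007

Result: 558545864083284007
Multiplications needed: 6 (6 lines after 7^1)

7^21 = 558545864083284007. Using exponentiation by squaring, this requires 6 multiplications. The key idea: if the exponent is even, square the half-power; if odd, multiply by the base once.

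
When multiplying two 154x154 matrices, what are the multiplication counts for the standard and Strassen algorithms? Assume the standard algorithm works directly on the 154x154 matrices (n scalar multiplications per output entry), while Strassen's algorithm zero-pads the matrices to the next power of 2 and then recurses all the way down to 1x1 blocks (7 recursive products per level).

Matrix multiplication for 154x154 matrices:

Strassen's algorithm requires power-of-2 dimensions. Pad 154x154 to 256x256 (next power of 2).

Standard algorithm: 154^3 = 3652264 multiplications
Strassen's algorithm: 7^(log2(256)) = 7^8 = 5764801 multiplications
Difference: 3652264 - 5764801 = -2112537 (Strassen uses MORE here due to padding overhead — for small or just-over-power-of-2 n, padding can outweigh the per-level savings)

Standard: 3652264 multiplications (154^3). Strassen: 5764801 multiplications (7^8, after padding to 256x256). Strassen reduces 8 recursive multiplications to 7 at each level.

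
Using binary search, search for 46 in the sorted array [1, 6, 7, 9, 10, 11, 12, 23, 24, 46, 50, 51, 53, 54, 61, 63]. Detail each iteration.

Binary search for 46 in [1, 6, 7, 9, 10, 11, 12, 23, 24, 46, 50, 51, 53, 54, 61, 63]:

lo=0, hi=15, mid=7, arr[mid]=23 -> 23 < 46, search right half
lo=8, hi=15, mid=11, arr[mid]=51 -> 51 > 46, search left half
lo=8, hi=10, mid=9, arr[mid]=46 -> Found target at index 9!

Binary search finds 46 at index 9 after 3 comparisons. The search repeatedly halves the search space by comparing with the middle element.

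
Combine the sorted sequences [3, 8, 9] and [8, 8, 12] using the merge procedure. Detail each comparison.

Merging process:

Compare 3 vs 8: take 3 from left. Merged: [3]
Compare 8 vs 8: take 8 from left. Merged: [3, 8]
Compare 9 vs 8: take 8 from right. Merged: [3, 8, 8]
Compare 9 vs 8: take 8 from right. Merged: [3, 8, 8, 8]
Compare 9 vs 12: take 9 from left. Merged: [3, 8, 8, 8, 9]
Append remaining from right: [12]. Merged: [3, 8, 8, 8, 9, 12]

Final merged array: [3, 8, 8, 8, 9, 12]
Total comparisons: 5

The merged array is [3, 8, 8, 8, 9, 12], requiring 5 comparisons. The merge step runs in O(n) time where n is the total number of elements.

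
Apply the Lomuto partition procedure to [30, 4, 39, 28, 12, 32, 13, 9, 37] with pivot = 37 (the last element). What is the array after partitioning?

Lomuto partition with pivot = 37:

Initial array: [30, 4, 39, 28, 12, 32, 13, 9, 37]

arr[0]=30 <= 37: swap with position 0, array becomes [30, 4, 39, 28, 12, 32, 13, 9, 37]
arr[1]=4 <= 37: swap with position 1, array becomes [30, 4, 39, 28, 12, 32, 13, 9, 37]
arr[2]=39 > 37: no swap
arr[3]=28 <= 37: swap with position 2, array becomes [30, 4, 28, 39, 12, 32, 13, 9, 37]
arr[4]=12 <= 37: swap with position 3, array becomes [30, 4, 28, 12, 39, 32, 13, 9, 37]
arr[5]=32 <= 37: swap with position 4, array becomes [30, 4, 28, 12, 32, 39, 13, 9, 37]
arr[6]=13 <= 37: swap with position 5, array becomes [30, 4, 28, 12, 32, 13, 39, 9, 37]
arr[7]=9 <= 37: swap with position 6, array becomes [30, 4, 28, 12, 32, 13, 9, 39, 37]

Place pivot at position 7: [30, 4, 28, 12, 32, 13, 9, 37, 39]
Pivot position: 7

After partitioning with pivot 37, the array becomes [30, 4, 28, 12, 32, 13, 9, 37, 39]. The pivot is placed at index 7. All elements to the left of the pivot are <= 37, and all elements to the right are > 37.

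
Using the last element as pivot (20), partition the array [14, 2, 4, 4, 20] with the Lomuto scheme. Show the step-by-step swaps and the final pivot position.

Lomuto partition with pivot = 20:

Initial array: [14, 2, 4, 4, 20]

arr[0]=14 <= 20: swap with position 0, array becomes [14, 2, 4, 4, 20]
arr[1]=2 <= 20: swap with position 1, array becomes [14, 2, 4, 4, 20]
arr[2]=4 <= 20: swap with position 2, array becomes [14, 2, 4, 4, 20]
arr[3]=4 <= 20: swap with position 3, array becomes [14, 2, 4, 4, 20]

Place pivot at position 4: [14, 2, 4, 4, 20]
Pivot position: 4

After partitioning with pivot 20, the array becomes [14, 2, 4, 4, 20]. The pivot is placed at index 4. All elements to the left of the pivot are <= 20, and all elements to the right are > 20.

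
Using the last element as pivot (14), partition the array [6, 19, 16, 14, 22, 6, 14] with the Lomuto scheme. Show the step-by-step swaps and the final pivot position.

Lomuto partition with pivot = 14:

Initial array: [6, 19, 16, 14, 22, 6, 14]

arr[0]=6 <= 14: swap with position 0, array becomes [6, 19, 16, 14, 22, 6, 14]
arr[1]=19 > 14: no swap
arr[2]=16 > 14: no swap
arr[3]=14 <= 14: swap with position 1, array becomes [6, 14, 16, 19, 22, 6, 14]
arr[4]=22 > 14: no swap
arr[5]=6 <= 14: swap with position 2, array becomes [6, 14, 6, 19, 22, 16, 14]

Place pivot at position 3: [6, 14, 6, 14, 22, 16, 19]
Pivot position: 3

After partitioning with pivot 14, the array becomes [6, 14, 6, 14, 22, 16, 19]. The pivot is placed at index 3. All elements to the left of the pivot are <= 14, and all elements to the right are > 14.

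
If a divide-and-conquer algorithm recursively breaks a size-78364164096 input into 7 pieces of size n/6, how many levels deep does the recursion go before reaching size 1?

For divide and conquer with division factor 6:

Problem sizes at each level:
Level 0: 78364164096
Level 1: 13060694016
Level 2: 2176782336
Level 3: 362797056
Level 4: 60466176
Level 5: 10077696
Level 6: 1679616
Level 7: 279936
Level 8: 46656
Level 9: 7776
Level 10: 1296
Level 11: 216
Level 12: 36
Level 13: 6
Level 14: 1

The root is level 0 and the size-1 base case is level 14 (the tree spans levels 0 through 14, i.e. 15 levels counting the root), so the depth is the number of divisions: log_6(78364164096) = 14

The recursion tree depth is log_6(78364164096) = 14. At each level, the problem size is divided by 6, so it takes 14 divisions to reduce to a base case of size 1. The algorithm makes 7 recursive calls at each level.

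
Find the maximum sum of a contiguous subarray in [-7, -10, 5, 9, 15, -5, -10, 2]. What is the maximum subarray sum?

Using Kadane's algorithm on [-7, -10, 5, 9, 15, -5, -10, 2]:

Scanning through the array:
Position 1 (value -10): max_ending_here = -10, max_so_far = -7
Position 2 (value 5): max_ending_here = 5, max_so_far = 5
Position 3 (value 9): max_ending_here = 14, max_so_far = 14
Position 4 (value 15): max_ending_here = 29, max_so_far = 29
Position 5 (value -5): max_ending_here = 24, max_so_far = 29
Position 6 (value -10): max_ending_here = 14, max_so_far = 29
Position 7 (value 2): max_ending_here = 16, max_so_far = 29

Maximum subarray: [5, 9, 15]
Maximum sum: 29

The maximum subarray is [5, 9, 15] with sum 29. This subarray runs from index 2 to index 4.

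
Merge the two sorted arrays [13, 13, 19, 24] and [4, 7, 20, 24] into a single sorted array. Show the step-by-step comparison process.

Merging process:

Compare 13 vs 4: take 4 from right. Merged: [4]
Compare 13 vs 7: take 7 from right. Merged: [4, 7]
Compare 13 vs 20: take 13 from left. Merged: [4, 7, 13]
Compare 13 vs 20: take 13 from left. Merged: [4, 7, 13, 13]
Compare 19 vs 20: take 19 from left. Merged: [4, 7, 13, 13, 19]
Compare 24 vs 20: take 20 from right. Merged: [4, 7, 13, 13, 19, 20]
Compare 24 vs 24: take 24 from left. Merged: [4, 7, 13, 13, 19, 20, 24]
Append remaining from right: [24]. Merged: [4, 7, 13, 13, 19, 20, 24, 24]

Final merged array: [4, 7, 13, 13, 19, 20, 24, 24]
Total comparisons: 7

The merged array is [4, 7, 13, 13, 19, 20, 24, 24], requiring 7 comparisons. The merge step runs in O(n) time where n is the total number of elements.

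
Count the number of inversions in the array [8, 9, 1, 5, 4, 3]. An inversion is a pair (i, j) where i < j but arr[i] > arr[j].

Finding inversions in [8, 9, 1, 5, 4, 3]:

(0, 2): arr[0]=8 > arr[2]=1
(0, 3): arr[0]=8 > arr[3]=5
(0, 4): arr[0]=8 > arr[4]=4
(0, 5): arr[0]=8 > arr[5]=3
(1, 2): arr[1]=9 > arr[2]=1
(1, 3): arr[1]=9 > arr[3]=5
(1, 4): arr[1]=9 > arr[4]=4
(1, 5): arr[1]=9 > arr[5]=3
(3, 4): arr[3]=5 > arr[4]=4
(3, 5): arr[3]=5 > arr[5]=3
(4, 5): arr[4]=4 > arr[5]=3

Total inversions: 11

The array has 11 inversion(s): (0,2), (0,3), (0,4), (0,5), (1,2), (1,3), (1,4), (1,5), (3,4), (3,5), (4,5). Each pair (i,j) satisfies i < j and arr[i] > arr[j].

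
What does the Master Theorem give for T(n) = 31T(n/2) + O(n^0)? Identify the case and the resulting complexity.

Master Theorem for T(n) = 31T(n/2) + O(n^0):

a = 31, b = 2, c = 0
log_b(a) = log_2(31) = 4.9542

Case 1: c = 0 < log_2(31) = 4.9542
T(n) = O(n^(log_2 31))

For T(n) = 31T(n/2) + O(n^0): log_2(31) = 4.9542. This is Case 1 of the Master Theorem (c < log_b(a), work dominated by leaves), giving O(n^(log_2 31)).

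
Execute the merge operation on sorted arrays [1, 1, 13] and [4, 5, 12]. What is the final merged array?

Merging process:

Compare 1 vs 4: take 1 from left. Merged: [1]
Compare 1 vs 4: take 1 from left. Merged: [1, 1]
Compare 13 vs 4: take 4 from right. Merged: [1, 1, 4]
Compare 13 vs 5: take 5 from right. Merged: [1, 1, 4, 5]
Compare 13 vs 12: take 12 from right. Merged: [1, 1, 4, 5, 12]
Append remaining from left: [13]. Merged: [1, 1, 4, 5, 12, 13]

Final merged array: [1, 1, 4, 5, 12, 13]
Total comparisons: 5

The merged array is [1, 1, 4, 5, 12, 13], requiring 5 comparisons. The merge step runs in O(n) time where n is the total number of elements.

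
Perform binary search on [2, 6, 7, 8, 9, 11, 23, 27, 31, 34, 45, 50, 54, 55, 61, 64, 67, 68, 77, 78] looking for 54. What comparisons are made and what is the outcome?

Binary search for 54 in [2, 6, 7, 8, 9, 11, 23, 27, 31, 34, 45, 50, 54, 55, 61, 64, 67, 68, 77, 78]:

lo=0, hi=19, mid=9, arr[mid]=34 -> 34 < 54, search right half
lo=10, hi=19, mid=14, arr[mid]=61 -> 61 > 54, search left half
lo=10, hi=13, mid=11, arr[mid]=50 -> 50 < 54, search right half
lo=12, hi=13, mid=12, arr[mid]=54 -> Found target at index 12!

Binary search finds 54 at index 12 after 4 comparisons. The search repeatedly halves the search space by comparing with the middle element.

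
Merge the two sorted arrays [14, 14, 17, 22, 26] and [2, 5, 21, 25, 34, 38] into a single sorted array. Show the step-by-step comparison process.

Merging process:

Compare 14 vs 2: take 2 from right. Merged: [2]
Compare 14 vs 5: take 5 from right. Merged: [2, 5]
Compare 14 vs 21: take 14 from left. Merged: [2, 5, 14]
Compare 14 vs 21: take 14 from left. Merged: [2, 5, 14, 14]
Compare 17 vs 21: take 17 from left. Merged: [2, 5, 14, 14, 17]
Compare 22 vs 21: take 21 from right. Merged: [2, 5, 14, 14, 17, 21]
Compare 22 vs 25: take 22 from left. Merged: [2, 5, 14, 14, 17, 21, 22]
Compare 26 vs 25: take 25 from right. Merged: [2, 5, 14, 14, 17, 21, 22, 25]
Compare 26 vs 34: take 26 from left. Merged: [2, 5, 14, 14, 17, 21, 22, 25, 26]
Append remaining from right: [34, 38]. Merged: [2, 5, 14, 14, 17, 21, 22, 25, 26, 34, 38]

Final merged array: [2, 5, 14, 14, 17, 21, 22, 25, 26, 34, 38]
Total comparisons: 9

The merged array is [2, 5, 14, 14, 17, 21, 22, 25, 26, 34, 38], requiring 9 comparisons. The merge step runs in O(n) time where n is the total number of elements.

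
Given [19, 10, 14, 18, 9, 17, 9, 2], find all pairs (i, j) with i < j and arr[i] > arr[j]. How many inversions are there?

Finding inversions in [19, 10, 14, 18, 9, 17, 9, 2]:

(0, 1): arr[0]=19 > arr[1]=10
(0, 2): arr[0]=19 > arr[2]=14
(0, 3): arr[0]=19 > arr[3]=18
(0, 4): arr[0]=19 > arr[4]=9
(0, 5): arr[0]=19 > arr[5]=17
(0, 6): arr[0]=19 > arr[6]=9
(0, 7): arr[0]=19 > arr[7]=2
(1, 4): arr[1]=10 > arr[4]=9
(1, 6): arr[1]=10 > arr[6]=9
(1, 7): arr[1]=10 > arr[7]=2
(2, 4): arr[2]=14 > arr[4]=9
(2, 6): arr[2]=14 > arr[6]=9
(2, 7): arr[2]=14 > arr[7]=2
(3, 4): arr[3]=18 > arr[4]=9
(3, 5): arr[3]=18 > arr[5]=17
(3, 6): arr[3]=18 > arr[6]=9
(3, 7): arr[3]=18 > arr[7]=2
(4, 7): arr[4]=9 > arr[7]=2
(5, 6): arr[5]=17 > arr[6]=9
(5, 7): arr[5]=17 > arr[7]=2
(6, 7): arr[6]=9 > arr[7]=2

Total inversions: 21

The array has 21 inversion(s): (0,1), (0,2), (0,3), (0,4), (0,5), (0,6), (0,7), (1,4), (1,6), (1,7), (2,4), (2,6), (2,7), (3,4), (3,5), (3,6), (3,7), (4,7), (5,6), (5,7), (6,7). Each pair (i,j) satisfies i < j and arr[i] > arr[j].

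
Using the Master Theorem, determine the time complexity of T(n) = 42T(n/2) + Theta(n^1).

Master Theorem for T(n) = 42T(n/2) + O(n^1):

a = 42, b = 2, c = 1
log_b(a) = log_2(42) = 5.3923

Case 1: c = 1 < log_2(42) = 5.3923
T(n) = O(n^(log_2 42))

For T(n) = 42T(n/2) + O(n^1): log_2(42) = 5.3923. This is Case 1 of the Master Theorem (c < log_b(a), work dominated by leaves), giving O(n^(log_2 42)).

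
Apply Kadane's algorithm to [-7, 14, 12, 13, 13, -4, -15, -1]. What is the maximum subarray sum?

Using Kadane's algorithm on [-7, 14, 12, 13, 13, -4, -15, -1]:

Scanning through the array:
Position 1 (value 14): max_ending_here = 14, max_so_far = 14
Position 2 (value 12): max_ending_here = 26, max_so_far = 26
Position 3 (value 13): max_ending_here = 39, max_so_far = 39
Position 4 (value 13): max_ending_here = 52, max_so_far = 52
Position 5 (value -4): max_ending_here = 48, max_so_far = 52
Position 6 (value -15): max_ending_here = 33, max_so_far = 52
Position 7 (value -1): max_ending_here = 32, max_so_far = 52

Maximum subarray: [14, 12, 13, 13]
Maximum sum: 52

The maximum subarray is [14, 12, 13, 13] with sum 52. This subarray runs from index 1 to index 4.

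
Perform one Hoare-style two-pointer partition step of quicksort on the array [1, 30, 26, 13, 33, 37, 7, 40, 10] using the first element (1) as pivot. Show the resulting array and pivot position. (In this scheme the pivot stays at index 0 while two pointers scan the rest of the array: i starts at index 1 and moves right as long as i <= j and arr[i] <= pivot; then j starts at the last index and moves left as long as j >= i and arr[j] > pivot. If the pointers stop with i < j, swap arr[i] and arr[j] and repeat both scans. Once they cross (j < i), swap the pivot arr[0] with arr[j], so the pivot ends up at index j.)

Hoare-style two-pointer partition with pivot = 1:

Initial array: [1, 30, 26, 13, 33, 37, 7, 40, 10]

Pointers start at i = 1, j = 8.
i ends at 1, j ends at 0: the pointers have crossed (j < i), so scanning stops.

j = 0, so swapping arr[0] with arr[j] leaves the pivot at position 0: [1, 30, 26, 13, 33, 37, 7, 40, 10]
Pivot position: 0

After partitioning with pivot 1, the array becomes [1, 30, 26, 13, 33, 37, 7, 40, 10]. The pivot is placed at index 0. All elements to the left of the pivot are <= 1, and all elements to the right are > 1.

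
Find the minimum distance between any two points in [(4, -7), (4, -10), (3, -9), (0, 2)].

Computing all pairwise distances among 4 points:

d((4, -7), (4, -10)) = 3.0
d((4, -7), (3, -9)) = 2.2361
d((4, -7), (0, 2)) = 9.8489
d((4, -10), (3, -9)) = 1.4142 <-- minimum
d((4, -10), (0, 2)) = 12.6491
d((3, -9), (0, 2)) = 11.4018

Closest pair: (4, -10) and (3, -9) with distance 1.4142

The closest pair is (4, -10) and (3, -9) with Euclidean distance 1.4142. For 4 points, brute-force pairwise comparison is shown above. For large n, the divide-and-conquer algorithm (sort by x, recurse on halves, check the dividing strip) achieves O(n log n).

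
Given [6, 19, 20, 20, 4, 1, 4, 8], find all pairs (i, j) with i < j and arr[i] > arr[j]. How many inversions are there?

Finding inversions in [6, 19, 20, 20, 4, 1, 4, 8]:

(0, 4): arr[0]=6 > arr[4]=4
(0, 5): arr[0]=6 > arr[5]=1
(0, 6): arr[0]=6 > arr[6]=4
(1, 4): arr[1]=19 > arr[4]=4
(1, 5): arr[1]=19 > arr[5]=1
(1, 6): arr[1]=19 > arr[6]=4
(1, 7): arr[1]=19 > arr[7]=8
(2, 4): arr[2]=20 > arr[4]=4
(2, 5): arr[2]=20 > arr[5]=1
(2, 6): arr[2]=20 > arr[6]=4
(2, 7): arr[2]=20 > arr[7]=8
(3, 4): arr[3]=20 > arr[4]=4
(3, 5): arr[3]=20 > arr[5]=1
(3, 6): arr[3]=20 > arr[6]=4
(3, 7): arr[3]=20 > arr[7]=8
(4, 5): arr[4]=4 > arr[5]=1

Total inversions: 16

The array has 16 inversion(s): (0,4), (0,5), (0,6), (1,4), (1,5), (1,6), (1,7), (2,4), (2,5), (2,6), (2,7), (3,4), (3,5), (3,6), (3,7), (4,5). Each pair (i,j) satisfies i < j and arr[i] > arr[j].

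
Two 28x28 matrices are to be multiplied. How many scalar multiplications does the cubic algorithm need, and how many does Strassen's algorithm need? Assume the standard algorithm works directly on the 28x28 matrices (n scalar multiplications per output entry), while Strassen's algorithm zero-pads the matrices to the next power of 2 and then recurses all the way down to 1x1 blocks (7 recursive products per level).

Matrix multiplication for 28x28 matrices:

Strassen's algorithm requires power-of-2 dimensions. Pad 28x28 to 32x32 (next power of 2).

Standard algorithm: 28^3 = 21952 multiplications
Strassen's algorithm: 7^(log2(32)) = 7^5 = 16807 multiplications
Savings: 21952 - 16807 = 5145 multiplications

Standard: 21952 multiplications (28^3). Strassen: 16807 multiplications (7^5, after padding to 32x32). Strassen reduces 8 recursive multiplications to 7 at each level.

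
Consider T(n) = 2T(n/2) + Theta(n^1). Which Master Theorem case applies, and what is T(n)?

Master Theorem for T(n) = 2T(n/2) + O(n^1):

a = 2, b = 2, c = 1
log_b(a) = log_2(2) = 1.0000

Case 2: c = 1 = log_2(2) = 1.0000
T(n) = O(n^1 log n) = O(n log n)

For T(n) = 2T(n/2) + O(n^1): log_2(2) = 1.0000. This is Case 2 of the Master Theorem (c = log_b(a), equal work at all levels), giving O(n log n).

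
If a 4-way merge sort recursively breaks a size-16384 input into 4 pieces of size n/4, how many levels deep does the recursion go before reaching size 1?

For divide and conquer with division factor 4:

Problem sizes at each level:
Level 0: 16384
Level 1: 4096
Level 2: 1024
Level 3: 256
Level 4: 64
Level 5: 16
Level 6: 4
Level 7: 1

The root is level 0 and the size-1 base case is level 7 (the tree spans levels 0 through 7, i.e. 8 levels counting the root), so the depth is the number of divisions: log_4(16384) = 7

The recursion tree depth is log_4(16384) = 7. At each level, the problem size is divided by 4, so it takes 7 divisions to reduce to a base case of size 1. The algorithm makes 4 recursive calls at each level.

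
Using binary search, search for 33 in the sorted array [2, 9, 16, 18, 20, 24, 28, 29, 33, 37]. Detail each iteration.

Binary search for 33 in [2, 9, 16, 18, 20, 24, 28, 29, 33, 37]:

lo=0, hi=9, mid=4, arr[mid]=20 -> 20 < 33, search right half
lo=5, hi=9, mid=7, arr[mid]=29 -> 29 < 33, search right half
lo=8, hi=9, mid=8, arr[mid]=33 -> Found target at index 8!

Binary search finds 33 at index 8 after 3 comparisons. The search repeatedly halves the search space by comparing with the middle element.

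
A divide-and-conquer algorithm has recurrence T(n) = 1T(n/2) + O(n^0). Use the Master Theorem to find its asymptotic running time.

Master Theorem for T(n) = 1T(n/2) + O(n^0):

a = 1, b = 2, c = 0
log_b(a) = log_2(1) = 0.0000

Case 2: c = 0 = log_2(1) = 0.0000
T(n) = O(n^0 log n) = O(log n)

For T(n) = 1T(n/2) + O(n^0): log_2(1) = 0.0000. This is Case 2 of the Master Theorem (c = log_b(a), equal work at all levels), giving O(log n).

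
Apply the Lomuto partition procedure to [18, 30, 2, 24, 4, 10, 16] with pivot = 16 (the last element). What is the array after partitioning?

Lomuto partition with pivot = 16:

Initial array: [18, 30, 2, 24, 4, 10, 16]

arr[0]=18 > 16: no swap
arr[1]=30 > 16: no swap
arr[2]=2 <= 16: swap with position 0, array becomes [2, 30, 18, 24, 4, 10, 16]
arr[3]=24 > 16: no swap
arr[4]=4 <= 16: swap with position 1, array becomes [2, 4, 18, 24, 30, 10, 16]
arr[5]=10 <= 16: swap with position 2, array becomes [2, 4, 10, 24, 30, 18, 16]

Place pivot at position 3: [2, 4, 10, 16, 30, 18, 24]
Pivot position: 3

After partitioning with pivot 16, the array becomes [2, 4, 10, 16, 30, 18, 24]. The pivot is placed at index 3. All elements to the left of the pivot are <= 16, and all elements to the right are > 16.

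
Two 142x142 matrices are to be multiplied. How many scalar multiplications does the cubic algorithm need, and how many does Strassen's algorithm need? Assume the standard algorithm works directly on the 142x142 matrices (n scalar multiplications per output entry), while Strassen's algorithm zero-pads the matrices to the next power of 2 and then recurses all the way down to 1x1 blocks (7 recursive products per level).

Matrix multiplication for 142x142 matrices:

Strassen's algorithm requires power-of-2 dimensions. Pad 142x142 to 256x256 (next power of 2).

Standard algorithm: 142^3 = 2863288 multiplications
Strassen's algorithm: 7^(log2(256)) = 7^8 = 5764801 multiplications
Difference: 2863288 - 5764801 = -2901513 (Strassen uses MORE here due to padding overhead — for small or just-over-power-of-2 n, padding can outweigh the per-level savings)

Standard: 2863288 multiplications (142^3). Strassen: 5764801 multiplications (7^8, after padding to 256x256). Strassen reduces 8 recursive multiplications to 7 at each level.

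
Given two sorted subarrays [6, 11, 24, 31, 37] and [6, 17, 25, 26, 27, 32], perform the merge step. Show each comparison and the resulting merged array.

Merging process:

Compare 6 vs 6: take 6 from left. Merged: [6]
Compare 11 vs 6: take 6 from right. Merged: [6, 6]
Compare 11 vs 17: take 11 from left. Merged: [6, 6, 11]
Compare 24 vs 17: take 17 from right. Merged: [6, 6, 11, 17]
Compare 24 vs 25: take 24 from left. Merged: [6, 6, 11, 17, 24]
Compare 31 vs 25: take 25 from right. Merged: [6, 6, 11, 17, 24, 25]
Compare 31 vs 26: take 26 from right. Merged: [6, 6, 11, 17, 24, 25, 26]
Compare 31 vs 27: take 27 from right. Merged: [6, 6, 11, 17, 24, 25, 26, 27]
Compare 31 vs 32: take 31 from left. Merged: [6, 6, 11, 17, 24, 25, 26, 27, 31]
Compare 37 vs 32: take 32 from right. Merged: [6, 6, 11, 17, 24, 25, 26, 27, 31, 32]
Append remaining from left: [37]. Merged: [6, 6, 11, 17, 24, 25, 26, 27, 31, 32, 37]

Final merged array: [6, 6, 11, 17, 24, 25, 26, 27, 31, 32, 37]
Total comparisons: 10

The merged array is [6, 6, 11, 17, 24, 25, 26, 27, 31, 32, 37], requiring 10 comparisons. The merge step runs in O(n) time where n is the total number of elements.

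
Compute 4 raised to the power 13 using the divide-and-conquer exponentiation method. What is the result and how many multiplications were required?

Computing 4^13 by squaring (build up from 4^1; each line after the first costs one multiplication):

4^1 = 4
4^2 = (4^1)^2 = 4^2 = 16
4^3 = 4 * 4^2 = 4 * 16 = 64
4^6 = (4^3)^2 = 64^2 = 4096
4^12 = (4^6)^2 = 4096^2 = 16777216
4^13 = 4 * 4^12 = 4 * 16777216 = 67108864

Result: 67108864
Multiplications needed: 5 (5 lines after 4^1)

4^13 = 67108864. Using exponentiation by squaring, this requires 5 multiplications. The key idea: if the exponent is even, square the half-power; if odd, multiply by the base once.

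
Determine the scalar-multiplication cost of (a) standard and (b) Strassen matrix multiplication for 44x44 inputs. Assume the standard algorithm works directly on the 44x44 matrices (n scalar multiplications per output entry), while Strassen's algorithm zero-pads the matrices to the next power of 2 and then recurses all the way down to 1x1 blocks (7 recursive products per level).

Matrix multiplication for 44x44 matrices:

Strassen's algorithm requires power-of-2 dimensions. Pad 44x44 to 64x64 (next power of 2).

Standard algorithm: 44^3 = 85184 multiplications
Strassen's algorithm: 7^(log2(64)) = 7^6 = 117649 multiplications
Difference: 85184 - 117649 = -32465 (Strassen uses MORE here due to padding overhead — for small or just-over-power-of-2 n, padding can outweigh the per-level savings)

Standard: 85184 multiplications (44^3). Strassen: 117649 multiplications (7^6, after padding to 64x64). Strassen reduces 8 recursive multiplications to 7 at each level.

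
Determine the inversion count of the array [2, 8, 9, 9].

Finding inversions in [2, 8, 9, 9]:


Total inversions: 0

The array has 0 inversions. It is already sorted.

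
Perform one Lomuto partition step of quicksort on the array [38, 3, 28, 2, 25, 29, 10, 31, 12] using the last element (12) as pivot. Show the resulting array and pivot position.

Lomuto partition with pivot = 12:

Initial array: [38, 3, 28, 2, 25, 29, 10, 31, 12]

arr[0]=38 > 12: no swap
arr[1]=3 <= 12: swap with position 0, array becomes [3, 38, 28, 2, 25, 29, 10, 31, 12]
arr[2]=28 > 12: no swap
arr[3]=2 <= 12: swap with position 1, array becomes [3, 2, 28, 38, 25, 29, 10, 31, 12]
arr[4]=25 > 12: no swap
arr[5]=29 > 12: no swap
arr[6]=10 <= 12: swap with position 2, array becomes [3, 2, 10, 38, 25, 29, 28, 31, 12]
arr[7]=31 > 12: no swap

Place pivot at position 3: [3, 2, 10, 12, 25, 29, 28, 31, 38]
Pivot position: 3

After partitioning with pivot 12, the array becomes [3, 2, 10, 12, 25, 29, 28, 31, 38]. The pivot is placed at index 3. All elements to the left of the pivot are <= 12, and all elements to the right are > 12.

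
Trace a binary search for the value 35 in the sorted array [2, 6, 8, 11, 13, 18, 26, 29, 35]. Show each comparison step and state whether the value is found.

Binary search for 35 in [2, 6, 8, 11, 13, 18, 26, 29, 35]:

lo=0, hi=8, mid=4, arr[mid]=13 -> 13 < 35, search right half
lo=5, hi=8, mid=6, arr[mid]=26 -> 26 < 35, search right half
lo=7, hi=8, mid=7, arr[mid]=29 -> 29 < 35, search right half
lo=8, hi=8, mid=8, arr[mid]=35 -> Found target at index 8!

Binary search finds 35 at index 8 after 4 comparisons. The search repeatedly halves the search space by comparing with the middle element.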